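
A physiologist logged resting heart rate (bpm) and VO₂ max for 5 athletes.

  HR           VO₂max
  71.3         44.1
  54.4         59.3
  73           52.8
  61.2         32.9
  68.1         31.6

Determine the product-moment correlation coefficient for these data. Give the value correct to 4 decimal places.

n = 5, Σx = 328, Σy = 220.7, Σx² = 21755.1, Σy² = 10330.11, Σxy = 14390.09
nΣxy − ΣxΣy = 71950.45 − 72389.6 = -439.15
nΣx² − (Σx)² = 108775.5 − 107584 = 1191.5; nΣy² − (Σy)² = 51650.55 − 48708.49 = 2942.06
r = -439.15 / √(1191.5 × 2942.06) = -439.15 / 1872.2886 ≈ -0.2346

-0.2346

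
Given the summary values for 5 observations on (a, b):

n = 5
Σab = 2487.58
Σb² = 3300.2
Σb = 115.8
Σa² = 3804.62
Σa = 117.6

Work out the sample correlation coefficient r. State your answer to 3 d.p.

r = (nΣab − ΣaΣb) / √[(nΣa² − (Σa)²)(nΣb² − (Σb)²)]
Numerator: 5×2487.58 − 117.6×115.8 = -1180.18
Denominator: √[(19023.1 − 13829.76)(16501 − 13409.64)] = √[5193.34 × 3091.36] = 4006.8047
r = -1180.18 / 4006.8047 ≈ -0.295

-0.295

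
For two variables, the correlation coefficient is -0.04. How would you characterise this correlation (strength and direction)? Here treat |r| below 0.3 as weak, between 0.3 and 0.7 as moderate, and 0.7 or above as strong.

weak negative

r = -0.04 < 0 so the relationship is negative.
|r| = 0.04, which falls in the weak range.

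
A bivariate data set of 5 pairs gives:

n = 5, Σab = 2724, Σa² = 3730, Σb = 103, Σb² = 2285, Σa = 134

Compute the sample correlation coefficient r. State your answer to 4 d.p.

-0.2419

r = (nΣab − ΣaΣb) / √[(nΣa² − (Σa)²)(nΣb² − (Σb)²)]
Numerator: 5×2724 − 134×103 = -182
Denominator: √[(18650 − 17956)(11425 − 10609)] = √[694 × 816] = 752.5317
r = -182 / 752.5317 ≈ -0.2419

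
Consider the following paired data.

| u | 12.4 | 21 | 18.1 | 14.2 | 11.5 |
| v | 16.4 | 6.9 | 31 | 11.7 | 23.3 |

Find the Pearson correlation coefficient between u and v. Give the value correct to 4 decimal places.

-0.2315

n = 5, Σu = 77.2, Σv = 89.3, Σu² = 1256.26, Σv² = 1957.35, Σuv = 1343.45
nΣuv − ΣuΣv = 6717.25 − 6893.96 = -176.71
nΣu² − (Σu)² = 6281.3 − 5959.84 = 321.46; nΣv² − (Σv)² = 9786.75 − 7974.49 = 1812.26
r = -176.71 / √(321.46 × 1812.26) = -176.71 / 763.2621 ≈ -0.2315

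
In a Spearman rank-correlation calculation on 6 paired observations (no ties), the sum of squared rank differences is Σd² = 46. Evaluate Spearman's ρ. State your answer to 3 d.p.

ρ = 1 − 6Σd² / [n(n²−1)] = 1 − 6×46 / (6×35)
  = 1 − 276/210 = 1 − 1.3143 ≈ -0.314

-0.314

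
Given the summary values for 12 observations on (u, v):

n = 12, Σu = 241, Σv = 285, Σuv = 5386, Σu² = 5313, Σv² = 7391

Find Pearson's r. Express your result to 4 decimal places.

r = (nΣuv − ΣuΣv) / √[(nΣu² − (Σu)²)(nΣv² − (Σv)²)]
Numerator: 12×5386 − 241×285 = -4053
Denominator: √[(63756 − 58081)(88692 − 81225)] = √[5675 × 7467] = 6509.6256
r = -4053 / 6509.6256 ≈ -0.6226

-0.6226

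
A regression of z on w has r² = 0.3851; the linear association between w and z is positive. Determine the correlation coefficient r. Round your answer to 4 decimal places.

0.6206

|r| = √0.3851 = 0.6206
The association is positive, so r = 0.6206.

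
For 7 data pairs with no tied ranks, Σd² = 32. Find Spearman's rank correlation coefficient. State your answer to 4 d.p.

0.4286

ρ = 1 − 6Σd² / [n(n²−1)] = 1 − 6×32 / (7×48)
  = 1 − 192/336 = 1 − 0.57143 ≈ 0.4286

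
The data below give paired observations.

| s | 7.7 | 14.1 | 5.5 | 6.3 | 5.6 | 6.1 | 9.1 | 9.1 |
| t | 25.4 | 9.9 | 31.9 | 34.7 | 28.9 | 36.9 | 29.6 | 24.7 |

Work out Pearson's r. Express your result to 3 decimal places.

n = 8, Σs = 63.5, Σt = 222, Σs² = 562.23, Σt² = 6647.94, Σst = 1610.29
nΣst − ΣsΣt = 12882.32 − 14097 = -1214.68
nΣs² − (Σs)² = 4497.84 − 4032.25 = 465.59; nΣt² − (Σt)² = 53183.52 − 49284 = 3899.52
r = -1214.68 / √(465.59 × 3899.52) = -1214.68 / 1347.4337 ≈ -0.901

-0.901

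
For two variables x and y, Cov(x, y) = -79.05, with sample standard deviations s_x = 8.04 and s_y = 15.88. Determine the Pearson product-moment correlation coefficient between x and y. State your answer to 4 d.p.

r = Cov(x,y) / (s_x · s_y) = -79.05 / (8.04 × 15.88)
  = -79.05 / 127.6752 ≈ -0.6191

-0.6191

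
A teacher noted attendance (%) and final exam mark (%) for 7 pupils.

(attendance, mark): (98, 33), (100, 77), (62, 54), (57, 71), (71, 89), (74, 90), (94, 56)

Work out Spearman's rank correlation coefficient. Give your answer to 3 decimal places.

-0.071

Rank attendance: 6, 7, 2, 1, 3, 4, 5
Rank mark: 1, 5, 2, 4, 6, 7, 3
d = rank(attendance) − rank(mark): 5, 2, 0, -3, -3, -3, 2; Σd² = 60
ρ = 1 − 6Σd² / [n(n²−1)] = 1 − 6×60 / (7×48) = 1 − 360/336 ≈ -0.071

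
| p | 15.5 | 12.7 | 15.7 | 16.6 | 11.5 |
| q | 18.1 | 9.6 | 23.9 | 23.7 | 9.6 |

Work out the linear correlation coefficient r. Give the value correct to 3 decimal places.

n = 5, Σp = 72, Σq = 84.9, Σp² = 1055.84, Σq² = 1644.83, Σpq = 1281.52
nΣpq − ΣpΣq = 6407.6 − 6112.8 = 294.8
nΣp² − (Σp)² = 5279.2 − 5184 = 95.2; nΣq² − (Σq)² = 8224.15 − 7208.01 = 1016.14
r = 294.8 / √(95.2 × 1016.14) = 294.8 / 311.0250 ≈ 0.948

0.948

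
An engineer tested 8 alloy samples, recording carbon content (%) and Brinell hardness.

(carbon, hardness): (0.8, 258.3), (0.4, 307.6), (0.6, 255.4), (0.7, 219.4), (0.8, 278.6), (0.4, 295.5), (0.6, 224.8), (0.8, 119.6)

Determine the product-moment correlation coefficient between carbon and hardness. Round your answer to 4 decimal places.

n = 8, Σx = 5.1, Σy = 1959.2, Σx² = 3.45, Σy² = 504479.58, Σxy = 1208.14
nΣxy − ΣxΣy = 9665.12 − 9991.92 = -326.8
nΣx² − (Σx)² = 27.6 − 26.01 = 1.59; nΣy² − (Σy)² = 4035836.64 − 3838464.64 = 197372
r = -326.8 / √(1.59 × 197372) = -326.8 / 560.1977 ≈ -0.5834

-0.5834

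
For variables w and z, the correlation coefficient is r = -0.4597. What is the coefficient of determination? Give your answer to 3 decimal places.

0.211

r² = (-0.4597)² = 0.211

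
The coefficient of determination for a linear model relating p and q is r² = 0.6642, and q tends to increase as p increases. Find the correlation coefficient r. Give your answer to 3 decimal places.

0.815

|r| = √0.6642 = 0.815
The association is positive, so r = 0.815.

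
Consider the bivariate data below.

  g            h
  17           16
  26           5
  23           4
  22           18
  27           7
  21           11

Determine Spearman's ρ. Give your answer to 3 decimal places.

-0.600

Rank g: 1, 5, 4, 3, 6, 2
Rank h: 5, 2, 1, 6, 3, 4
d = rank(g) − rank(h): -4, 3, 3, -3, 3, -2; Σd² = 56
ρ = 1 − 6Σd² / [n(n²−1)] = 1 − 6×56 / (6×35) = 1 − 336/210 ≈ -0.600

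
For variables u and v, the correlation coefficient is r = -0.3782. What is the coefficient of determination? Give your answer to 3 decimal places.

0.143

r² = (-0.3782)² = 0.143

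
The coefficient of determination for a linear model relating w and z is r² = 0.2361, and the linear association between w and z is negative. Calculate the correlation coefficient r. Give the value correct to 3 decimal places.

|r| = √0.2361 = 0.486
The association is negative, so r = −0.486.

-0.486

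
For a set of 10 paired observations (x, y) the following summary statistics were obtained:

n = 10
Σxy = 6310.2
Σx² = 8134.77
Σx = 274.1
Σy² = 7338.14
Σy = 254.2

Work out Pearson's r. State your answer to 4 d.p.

-0.8907

r = (nΣxy − ΣxΣy) / √[(nΣx² − (Σx)²)(nΣy² − (Σy)²)]
Numerator: 10×6310.2 − 274.1×254.2 = -6574.22
Denominator: √[(81347.7 − 75130.81)(73381.4 − 64617.64)] = √[6216.89 × 8763.76] = 7381.2825
r = -6574.22 / 7381.2825 ≈ -0.8907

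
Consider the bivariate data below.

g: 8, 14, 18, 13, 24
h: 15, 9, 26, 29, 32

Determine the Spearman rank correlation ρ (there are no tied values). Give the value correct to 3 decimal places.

0.500

Rank g: 1, 3, 4, 2, 5
Rank h: 2, 1, 3, 4, 5
d = rank(g) − rank(h): -1, 2, 1, -2, 0; Σd² = 10
ρ = 1 − 6Σd² / [n(n²−1)] = 1 − 6×10 / (5×24) = 1 − 60/120 ≈ 0.500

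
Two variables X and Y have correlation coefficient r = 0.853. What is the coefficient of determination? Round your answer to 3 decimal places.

0.728

r² = (0.853)² = 0.728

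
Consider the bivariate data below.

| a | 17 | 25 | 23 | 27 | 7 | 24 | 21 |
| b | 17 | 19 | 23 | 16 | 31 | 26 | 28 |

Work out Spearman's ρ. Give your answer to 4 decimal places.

Rank a: 2, 6, 4, 7, 1, 5, 3
Rank b: 2, 3, 4, 1, 7, 5, 6
d = rank(a) − rank(b): 0, 3, 0, 6, -6, 0, -3; Σd² = 90
ρ = 1 − 6Σd² / [n(n²−1)] = 1 − 6×90 / (7×48) = 1 − 540/336 ≈ -0.6071

-0.6071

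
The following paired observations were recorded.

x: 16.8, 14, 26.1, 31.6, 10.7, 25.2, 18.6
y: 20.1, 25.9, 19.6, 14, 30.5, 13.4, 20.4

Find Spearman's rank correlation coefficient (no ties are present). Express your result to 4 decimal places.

-0.8571

Rank x: 3, 2, 6, 7, 1, 5, 4
Rank y: 4, 6, 3, 2, 7, 1, 5
d = rank(x) − rank(y): -1, -4, 3, 5, -6, 4, -1; Σd² = 104
ρ = 1 − 6Σd² / [n(n²−1)] = 1 − 6×104 / (7×48) = 1 − 624/336 ≈ -0.8571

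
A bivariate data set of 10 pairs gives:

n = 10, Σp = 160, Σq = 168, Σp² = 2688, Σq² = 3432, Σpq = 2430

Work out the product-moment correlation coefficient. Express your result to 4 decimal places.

r = (nΣpq − ΣpΣq) / √[(nΣp² − (Σp)²)(nΣq² − (Σq)²)]
Numerator: 10×2430 − 160×168 = -2580
Denominator: √[(26880 − 25600)(34320 − 28224)] = √[1280 × 6096] = 2793.3636
r = -2580 / 2793.3636 ≈ -0.9236

-0.9236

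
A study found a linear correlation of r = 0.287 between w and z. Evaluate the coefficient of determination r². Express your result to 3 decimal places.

0.082

r² = (0.287)² = 0.082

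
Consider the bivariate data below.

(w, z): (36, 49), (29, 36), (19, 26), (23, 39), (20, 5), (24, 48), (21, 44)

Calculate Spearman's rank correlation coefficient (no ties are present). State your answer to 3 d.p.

0.714

Rank w: 7, 6, 1, 4, 2, 5, 3
Rank z: 7, 3, 2, 4, 1, 6, 5
d = rank(w) − rank(z): 0, 3, -1, 0, 1, -1, -2; Σd² = 16
ρ = 1 − 6Σd² / [n(n²−1)] = 1 − 6×16 / (7×48) = 1 − 96/336 ≈ 0.714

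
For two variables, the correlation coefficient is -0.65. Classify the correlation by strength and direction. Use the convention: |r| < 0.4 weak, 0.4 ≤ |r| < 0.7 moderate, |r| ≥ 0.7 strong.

r = -0.65 < 0 so the relationship is negative.
|r| = 0.65, which falls in the moderate range.

moderate negative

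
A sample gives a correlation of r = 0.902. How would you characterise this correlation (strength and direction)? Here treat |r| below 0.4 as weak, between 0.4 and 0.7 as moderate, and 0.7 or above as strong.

strong positive

r = 0.902 > 0 so the relationship is positive.
|r| = 0.902, which falls in the strong range.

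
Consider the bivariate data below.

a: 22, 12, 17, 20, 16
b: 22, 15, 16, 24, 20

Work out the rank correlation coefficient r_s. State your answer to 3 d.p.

Rank a: 5, 1, 3, 4, 2
Rank b: 4, 1, 2, 5, 3
d = rank(a) − rank(b): 1, 0, 1, -1, -1; Σd² = 4
ρ = 1 − 6Σd² / [n(n²−1)] = 1 − 6×4 / (5×24) = 1 − 24/120 ≈ 0.800

0.800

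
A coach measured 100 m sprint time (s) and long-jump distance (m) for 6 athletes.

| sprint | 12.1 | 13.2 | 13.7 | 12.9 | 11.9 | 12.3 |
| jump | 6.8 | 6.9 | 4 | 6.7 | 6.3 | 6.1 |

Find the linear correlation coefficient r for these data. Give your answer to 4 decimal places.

n = 6, Σx = 76.1, Σy = 36.8, Σx² = 967.65, Σy² = 231.64, Σxy = 464.59
nΣxy − ΣxΣy = 2787.54 − 2800.48 = -12.94
nΣx² − (Σx)² = 5805.9 − 5791.21 = 14.69; nΣy² − (Σy)² = 1389.84 − 1354.24 = 35.6
r = -12.94 / √(14.69 × 35.6) = -12.94 / 22.8684 ≈ -0.5658

-0.5658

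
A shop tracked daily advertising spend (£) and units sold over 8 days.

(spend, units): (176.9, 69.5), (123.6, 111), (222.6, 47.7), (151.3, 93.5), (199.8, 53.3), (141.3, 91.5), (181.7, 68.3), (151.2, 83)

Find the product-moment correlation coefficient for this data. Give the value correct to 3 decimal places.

-0.978

n = 8, Σx = 1348.4, Σy = 617.8, Σx² = 234775.08, Σy² = 50935.82, Σxy = 99316.72
nΣxy − ΣxΣy = 794533.76 − 833041.52 = -38507.76
nΣx² − (Σx)² = 1878200.64 − 1818182.56 = 60018.08; nΣy² − (Σy)² = 407486.56 − 381676.84 = 25809.72
r = -38507.76 / √(60018.08 × 25809.72) = -38507.76 / 39357.9705 ≈ -0.978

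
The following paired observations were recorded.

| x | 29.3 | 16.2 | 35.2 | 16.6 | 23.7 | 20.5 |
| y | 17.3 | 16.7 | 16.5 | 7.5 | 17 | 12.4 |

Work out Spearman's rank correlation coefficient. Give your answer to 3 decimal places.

Rank x: 5, 1, 6, 2, 4, 3
Rank y: 6, 4, 3, 1, 5, 2
d = rank(x) − rank(y): -1, -3, 3, 1, -1, 1; Σd² = 22
ρ = 1 − 6Σd² / [n(n²−1)] = 1 − 6×22 / (6×35) = 1 − 132/210 ≈ 0.371

0.371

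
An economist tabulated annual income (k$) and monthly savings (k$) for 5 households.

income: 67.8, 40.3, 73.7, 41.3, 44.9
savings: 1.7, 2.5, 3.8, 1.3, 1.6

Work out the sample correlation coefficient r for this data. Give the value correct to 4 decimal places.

0.5830

n = 5, Σx = 268, Σy = 10.9, Σx² = 15374.32, Σy² = 27.83, Σxy = 621.6
nΣxy − ΣxΣy = 3108 − 2921.2 = 186.8
nΣx² − (Σx)² = 76871.6 − 71824 = 5047.6; nΣy² − (Σy)² = 139.15 − 118.81 = 20.34
r = 186.8 / √(5047.6 × 20.34) = 186.8 / 320.4188 ≈ 0.5830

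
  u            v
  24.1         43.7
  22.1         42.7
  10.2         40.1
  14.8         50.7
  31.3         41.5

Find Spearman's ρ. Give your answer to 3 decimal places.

Rank u: 4, 3, 1, 2, 5
Rank v: 4, 3, 1, 5, 2
d = rank(u) − rank(v): 0, 0, 0, -3, 3; Σd² = 18
ρ = 1 − 6Σd² / [n(n²−1)] = 1 − 6×18 / (5×24) = 1 − 108/120 ≈ 0.100

0.100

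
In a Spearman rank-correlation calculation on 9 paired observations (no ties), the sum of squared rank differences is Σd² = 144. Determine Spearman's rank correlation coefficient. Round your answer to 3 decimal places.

ρ = 1 − 6Σd² / [n(n²−1)] = 1 − 6×144 / (9×80)
  = 1 − 864/720 = 1 − 1.2000 ≈ -0.200

-0.200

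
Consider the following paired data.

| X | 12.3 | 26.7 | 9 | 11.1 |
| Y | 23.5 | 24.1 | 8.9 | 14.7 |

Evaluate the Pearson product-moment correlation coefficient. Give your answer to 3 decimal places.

n = 4, ΣX = 59.1, ΣY = 71.2, ΣX² = 1068.39, ΣY² = 1428.36, ΣXY = 1175.79
nΣXY − ΣXΣY = 4703.16 − 4207.92 = 495.24
nΣX² − (ΣX)² = 4273.56 − 3492.81 = 780.75; nΣY² − (ΣY)² = 5713.44 − 5069.44 = 644
r = 495.24 / √(780.75 × 644) = 495.24 / 709.0860 ≈ 0.698

0.698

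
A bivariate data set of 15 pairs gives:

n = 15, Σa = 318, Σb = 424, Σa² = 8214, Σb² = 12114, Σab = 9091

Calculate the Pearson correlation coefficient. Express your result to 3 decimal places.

r = (nΣab − ΣaΣb) / √[(nΣa² − (Σa)²)(nΣb² − (Σb)²)]
Numerator: 15×9091 − 318×424 = 1533
Denominator: √[(123210 − 101124)(181710 − 179776)] = √[22086 × 1934] = 6535.6196
r = 1533 / 6535.6196 ≈ 0.235

0.235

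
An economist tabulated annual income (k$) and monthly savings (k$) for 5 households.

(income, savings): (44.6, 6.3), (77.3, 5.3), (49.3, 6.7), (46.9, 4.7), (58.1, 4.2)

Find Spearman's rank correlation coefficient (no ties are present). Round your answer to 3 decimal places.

Rank income: 1, 5, 3, 2, 4
Rank savings: 4, 3, 5, 2, 1
d = rank(income) − rank(savings): -3, 2, -2, 0, 3; Σd² = 26
ρ = 1 − 6Σd² / [n(n²−1)] = 1 − 6×26 / (5×24) = 1 − 156/120 ≈ -0.300

-0.300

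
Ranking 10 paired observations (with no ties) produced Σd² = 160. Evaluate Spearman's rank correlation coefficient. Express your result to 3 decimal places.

ρ = 1 − 6Σd² / [n(n²−1)] = 1 − 6×160 / (10×99)
  = 1 − 960/990 = 1 − 0.9697 ≈ 0.030

0.030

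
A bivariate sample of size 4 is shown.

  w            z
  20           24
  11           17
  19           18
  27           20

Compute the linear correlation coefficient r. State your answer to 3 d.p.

n = 4, Σw = 77, Σz = 79, Σw² = 1611, Σz² = 1589, Σwz = 1549
nΣwz − ΣwΣz = 6196 − 6083 = 113
nΣw² − (Σw)² = 6444 − 5929 = 515; nΣz² − (Σz)² = 6356 − 6241 = 115
r = 113 / √(515 × 115) = 113 / 243.3619 ≈ 0.464

0.464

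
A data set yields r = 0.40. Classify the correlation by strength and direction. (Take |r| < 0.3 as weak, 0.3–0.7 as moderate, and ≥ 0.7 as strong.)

moderate positive

r = 0.40 > 0 so the relationship is positive.
|r| = 0.40, which falls in the moderate range.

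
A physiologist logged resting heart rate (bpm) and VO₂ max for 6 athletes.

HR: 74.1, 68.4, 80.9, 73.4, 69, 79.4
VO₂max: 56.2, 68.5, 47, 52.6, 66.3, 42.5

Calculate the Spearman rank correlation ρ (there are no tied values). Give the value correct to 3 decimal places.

-0.886

Rank HR: 4, 1, 6, 3, 2, 5
Rank VO₂max: 4, 6, 2, 3, 5, 1
d = rank(HR) − rank(VO₂max): 0, -5, 4, 0, -3, 4; Σd² = 66
ρ = 1 − 6Σd² / [n(n²−1)] = 1 − 6×66 / (6×35) = 1 − 396/210 ≈ -0.886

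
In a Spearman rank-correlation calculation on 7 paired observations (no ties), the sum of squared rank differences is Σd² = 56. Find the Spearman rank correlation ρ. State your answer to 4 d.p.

ρ = 1 − 6Σd² / [n(n²−1)] = 1 − 6×56 / (7×48)
  = 1 − 336/336 = 1 − 1.00000 ≈ 0.0000

0.0000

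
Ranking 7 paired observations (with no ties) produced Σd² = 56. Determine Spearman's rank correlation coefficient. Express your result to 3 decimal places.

ρ = 1 − 6Σd² / [n(n²−1)] = 1 − 6×56 / (7×48)
  = 1 − 336/336 = 1 − 1.0000 ≈ 0.000

0.000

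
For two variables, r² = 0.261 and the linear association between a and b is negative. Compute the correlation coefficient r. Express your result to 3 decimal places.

-0.511

|r| = √0.261 = 0.511
The association is negative, so r = −0.511.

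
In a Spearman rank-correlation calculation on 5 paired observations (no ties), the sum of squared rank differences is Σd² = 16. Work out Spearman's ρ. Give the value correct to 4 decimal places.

0.2000

ρ = 1 − 6Σd² / [n(n²−1)] = 1 − 6×16 / (5×24)
  = 1 − 96/120 = 1 − 0.80000 ≈ 0.2000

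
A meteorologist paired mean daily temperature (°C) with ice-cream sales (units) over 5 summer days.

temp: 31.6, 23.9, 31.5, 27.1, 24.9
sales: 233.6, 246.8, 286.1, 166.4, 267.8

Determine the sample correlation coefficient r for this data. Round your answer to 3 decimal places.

n = 5, Σx = 139, Σy = 1200.7, Σx² = 3916.44, Σy² = 296738.21, Σxy = 33470.09
nΣxy − ΣxΣy = 167350.45 − 166897.3 = 453.15
nΣx² − (Σx)² = 19582.2 − 19321 = 261.2; nΣy² − (Σy)² = 1483691.05 − 1441680.49 = 42010.56
r = 453.15 / √(261.2 × 42010.56) = 453.15 / 3312.5758 ≈ 0.137

0.137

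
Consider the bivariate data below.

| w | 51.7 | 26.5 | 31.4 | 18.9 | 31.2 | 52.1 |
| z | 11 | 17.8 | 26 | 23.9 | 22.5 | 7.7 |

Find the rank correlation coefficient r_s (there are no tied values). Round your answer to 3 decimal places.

-0.600

Rank w: 5, 2, 4, 1, 3, 6
Rank z: 2, 3, 6, 5, 4, 1
d = rank(w) − rank(z): 3, -1, -2, -4, -1, 5; Σd² = 56
ρ = 1 − 6Σd² / [n(n²−1)] = 1 − 6×56 / (6×35) = 1 − 336/210 ≈ -0.600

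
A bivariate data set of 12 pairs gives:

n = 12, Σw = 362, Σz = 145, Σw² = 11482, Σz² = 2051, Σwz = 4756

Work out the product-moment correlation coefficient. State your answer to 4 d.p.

0.9319

r = (nΣwz − ΣwΣz) / √[(nΣw² − (Σw)²)(nΣz² − (Σz)²)]
Numerator: 12×4756 − 362×145 = 4582
Denominator: √[(137784 − 131044)(24612 − 21025)] = √[6740 × 3587] = 4916.9482
r = 4582 / 4916.9482 ≈ 0.9319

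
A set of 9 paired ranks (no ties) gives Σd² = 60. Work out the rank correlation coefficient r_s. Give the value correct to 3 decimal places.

0.500

ρ = 1 − 6Σd² / [n(n²−1)] = 1 − 6×60 / (9×80)
  = 1 − 360/720 = 1 − 0.5000 ≈ 0.500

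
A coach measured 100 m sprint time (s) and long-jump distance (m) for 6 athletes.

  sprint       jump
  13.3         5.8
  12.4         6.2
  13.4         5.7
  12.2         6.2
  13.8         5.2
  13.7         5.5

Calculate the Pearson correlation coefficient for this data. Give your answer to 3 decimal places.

-0.953

n = 6, Σx = 78.8, Σy = 34.6, Σx² = 1037.18, Σy² = 200.3, Σxy = 453.15
nΣxy − ΣxΣy = 2718.9 − 2726.48 = -7.58
nΣx² − (Σx)² = 6223.08 − 6209.44 = 13.64; nΣy² − (Σy)² = 1201.8 − 1197.16 = 4.64
r = -7.58 / √(13.64 × 4.64) = -7.58 / 7.9555 ≈ -0.953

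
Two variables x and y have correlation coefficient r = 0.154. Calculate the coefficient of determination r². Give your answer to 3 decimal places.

0.024

r² = (0.154)² = 0.024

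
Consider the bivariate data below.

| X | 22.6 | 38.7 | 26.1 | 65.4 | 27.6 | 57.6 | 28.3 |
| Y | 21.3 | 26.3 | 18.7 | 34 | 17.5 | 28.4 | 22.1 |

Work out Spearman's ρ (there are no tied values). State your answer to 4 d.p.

Rank X: 1, 5, 2, 7, 3, 6, 4
Rank Y: 3, 5, 2, 7, 1, 6, 4
d = rank(X) − rank(Y): -2, 0, 0, 0, 2, 0, 0; Σd² = 8
ρ = 1 − 6Σd² / [n(n²−1)] = 1 − 6×8 / (7×48) = 1 − 48/336 ≈ 0.8571

0.8571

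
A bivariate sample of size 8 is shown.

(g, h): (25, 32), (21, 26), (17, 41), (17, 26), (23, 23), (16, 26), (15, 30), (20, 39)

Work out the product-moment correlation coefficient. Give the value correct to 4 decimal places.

n = 8, Σg = 154, Σh = 243, Σg² = 3054, Σh² = 7683, Σgh = 4660
nΣgh − ΣgΣh = 37280 − 37422 = -142
nΣg² − (Σg)² = 24432 − 23716 = 716; nΣh² − (Σh)² = 61464 − 59049 = 2415
r = -142 / √(716 × 2415) = -142 / 1314.9677 ≈ -0.1080

-0.1080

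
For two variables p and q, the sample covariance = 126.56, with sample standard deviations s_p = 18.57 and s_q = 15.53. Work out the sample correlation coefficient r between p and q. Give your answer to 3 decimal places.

0.439

r = Cov(p,q) / (s_p · s_q) = 126.56 / (18.57 × 15.53)
  = 126.56 / 288.3921 ≈ 0.439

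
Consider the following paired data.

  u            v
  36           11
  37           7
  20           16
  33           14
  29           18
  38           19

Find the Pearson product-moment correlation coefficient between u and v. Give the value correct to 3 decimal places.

n = 6, Σu = 193, Σv = 85, Σu² = 6439, Σv² = 1307, Σuv = 2681
nΣuv − ΣuΣv = 16086 − 16405 = -319
nΣu² − (Σu)² = 38634 − 37249 = 1385; nΣv² − (Σv)² = 7842 − 7225 = 617
r = -319 / √(1385 × 617) = -319 / 924.4160 ≈ -0.345

-0.345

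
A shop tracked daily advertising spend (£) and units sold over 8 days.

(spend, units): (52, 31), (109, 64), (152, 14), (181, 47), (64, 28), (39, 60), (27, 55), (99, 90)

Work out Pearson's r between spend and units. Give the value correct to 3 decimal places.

n = 8, Σx = 723, Σy = 389, Σx² = 86597, Σy² = 22971, Σxy = 33750
nΣxy − ΣxΣy = 270000 − 281247 = -11247
nΣx² − (Σx)² = 692776 − 522729 = 170047; nΣy² − (Σy)² = 183768 − 151321 = 32447
r = -11247 / √(170047 × 32447) = -11247 / 74279.9772 ≈ -0.151

-0.151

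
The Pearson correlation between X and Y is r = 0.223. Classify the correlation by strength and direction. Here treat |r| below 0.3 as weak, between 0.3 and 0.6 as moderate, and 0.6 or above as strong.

weak positive

r = 0.223 > 0 so the relationship is positive.
|r| = 0.223, which falls in the weak range.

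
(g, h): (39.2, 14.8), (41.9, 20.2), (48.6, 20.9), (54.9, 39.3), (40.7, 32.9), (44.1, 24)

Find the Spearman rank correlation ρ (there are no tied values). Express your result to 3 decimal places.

0.600

Rank g: 1, 3, 5, 6, 2, 4
Rank h: 1, 2, 3, 6, 5, 4
d = rank(g) − rank(h): 0, 1, 2, 0, -3, 0; Σd² = 14
ρ = 1 − 6Σd² / [n(n²−1)] = 1 − 6×14 / (6×35) = 1 − 84/210 ≈ 0.600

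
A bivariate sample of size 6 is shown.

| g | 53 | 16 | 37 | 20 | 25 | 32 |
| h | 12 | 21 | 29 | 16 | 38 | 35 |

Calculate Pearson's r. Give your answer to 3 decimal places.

-0.242

n = 6, Σg = 183, Σh = 151, Σg² = 6483, Σh² = 4351, Σgh = 4435
nΣgh − ΣgΣh = 26610 − 27633 = -1023
nΣg² − (Σg)² = 38898 − 33489 = 5409; nΣh² − (Σh)² = 26106 − 22801 = 3305
r = -1023 / √(5409 × 3305) = -1023 / 4228.0900 ≈ -0.242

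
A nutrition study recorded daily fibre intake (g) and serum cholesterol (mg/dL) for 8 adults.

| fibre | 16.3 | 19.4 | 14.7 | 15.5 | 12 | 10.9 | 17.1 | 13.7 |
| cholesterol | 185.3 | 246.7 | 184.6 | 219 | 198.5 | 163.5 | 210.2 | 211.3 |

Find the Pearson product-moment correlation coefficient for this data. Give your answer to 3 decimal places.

n = 8, Σx = 119.6, Σy = 1619.1, Σx² = 1841.3, Σy² = 332201.37, Σxy = 24567.87
nΣxy − ΣxΣy = 196542.96 − 193644.36 = 2898.6
nΣx² − (Σx)² = 14730.4 − 14304.16 = 426.24; nΣy² − (Σy)² = 2657610.96 − 2621484.81 = 36126.15
r = 2898.6 / √(426.24 × 36126.15) = 2898.6 / 3924.0808 ≈ 0.739

0.739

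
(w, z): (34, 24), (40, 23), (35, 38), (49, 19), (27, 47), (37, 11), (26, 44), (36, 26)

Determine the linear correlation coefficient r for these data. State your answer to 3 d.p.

n = 8, Σw = 284, Σz = 232, Σw² = 10452, Σz² = 7852, Σwz = 7753
nΣwz − ΣwΣz = 62024 − 65888 = -3864
nΣw² − (Σw)² = 83616 − 80656 = 2960; nΣz² − (Σz)² = 62816 − 53824 = 8992
r = -3864 / √(2960 × 8992) = -3864 / 5159.1007 ≈ -0.749

-0.749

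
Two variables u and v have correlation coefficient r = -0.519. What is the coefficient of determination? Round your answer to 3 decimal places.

0.269

r² = (-0.519)² = 0.269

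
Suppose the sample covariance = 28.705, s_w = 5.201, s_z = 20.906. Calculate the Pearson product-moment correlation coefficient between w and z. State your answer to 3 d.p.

r = Cov(w,z) / (s_w · s_z) = 28.705 / (5.201 × 20.906)
  = 28.705 / 108.7321 ≈ 0.264

0.264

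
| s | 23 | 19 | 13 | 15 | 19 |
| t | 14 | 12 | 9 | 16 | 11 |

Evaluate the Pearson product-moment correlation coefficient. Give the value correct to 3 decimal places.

0.294

n = 5, Σs = 89, Σt = 62, Σs² = 1645, Σt² = 798, Σst = 1116
nΣst − ΣsΣt = 5580 − 5518 = 62
nΣs² − (Σs)² = 8225 − 7921 = 304; nΣt² − (Σt)² = 3990 − 3844 = 146
r = 62 / √(304 × 146) = 62 / 210.6751 ≈ 0.294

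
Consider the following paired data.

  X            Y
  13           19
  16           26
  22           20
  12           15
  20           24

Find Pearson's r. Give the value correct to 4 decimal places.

0.4880

n = 5, ΣX = 83, ΣY = 104, ΣX² = 1453, ΣY² = 2238, ΣXY = 1763
nΣXY − ΣXΣY = 8815 − 8632 = 183
nΣX² − (ΣX)² = 7265 − 6889 = 376; nΣY² − (ΣY)² = 11190 − 10816 = 374
r = 183 / √(376 × 374) = 183 / 374.9987 ≈ 0.4880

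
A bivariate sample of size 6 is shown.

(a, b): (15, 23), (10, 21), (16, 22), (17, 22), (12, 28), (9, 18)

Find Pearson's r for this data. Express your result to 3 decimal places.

n = 6, Σa = 79, Σb = 134, Σa² = 1095, Σb² = 3046, Σab = 1779
nΣab − ΣaΣb = 10674 − 10586 = 88
nΣa² − (Σa)² = 6570 − 6241 = 329; nΣb² − (Σb)² = 18276 − 17956 = 320
r = 88 / √(329 × 320) = 88 / 324.4688 ≈ 0.271

0.271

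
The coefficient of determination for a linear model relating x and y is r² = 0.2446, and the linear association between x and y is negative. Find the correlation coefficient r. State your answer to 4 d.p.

|r| = √0.2446 = 0.4946
The association is negative, so r = −0.4946.

-0.4946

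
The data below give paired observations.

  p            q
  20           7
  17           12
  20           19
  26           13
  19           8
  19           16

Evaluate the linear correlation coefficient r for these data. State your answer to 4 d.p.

n = 6, Σp = 121, Σq = 75, Σp² = 2487, Σq² = 1043, Σpq = 1518
nΣpq − ΣpΣq = 9108 − 9075 = 33
nΣp² − (Σp)² = 14922 − 14641 = 281; nΣq² − (Σq)² = 6258 − 5625 = 633
r = 33 / √(281 × 633) = 33 / 421.7499 ≈ 0.0782

0.0782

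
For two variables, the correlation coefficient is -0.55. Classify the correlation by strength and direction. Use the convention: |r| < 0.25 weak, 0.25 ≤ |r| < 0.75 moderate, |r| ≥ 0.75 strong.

moderate negative

r = -0.55 < 0 so the relationship is negative.
|r| = 0.55, which falls in the moderate range.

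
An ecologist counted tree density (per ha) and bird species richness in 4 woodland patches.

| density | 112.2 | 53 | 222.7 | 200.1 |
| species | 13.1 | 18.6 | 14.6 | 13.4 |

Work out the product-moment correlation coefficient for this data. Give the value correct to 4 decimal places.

-0.6474

n = 4, Σx = 588, Σy = 59.7, Σx² = 105033.14, Σy² = 910.29, Σxy = 8388.38
nΣxy − ΣxΣy = 33553.52 − 35103.6 = -1550.08
nΣx² − (Σx)² = 420132.56 − 345744 = 74388.56; nΣy² − (Σy)² = 3641.16 − 3564.09 = 77.07
r = -1550.08 / √(74388.56 × 77.07) = -1550.08 / 2394.3948 ≈ -0.6474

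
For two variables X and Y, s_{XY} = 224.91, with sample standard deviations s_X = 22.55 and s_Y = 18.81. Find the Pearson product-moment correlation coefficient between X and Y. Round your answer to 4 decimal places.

0.5302

r = Cov(X,Y) / (s_X · s_Y) = 224.91 / (22.55 × 18.81)
  = 224.91 / 424.1655 ≈ 0.5302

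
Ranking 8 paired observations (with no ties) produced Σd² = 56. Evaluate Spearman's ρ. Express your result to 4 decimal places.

ρ = 1 − 6Σd² / [n(n²−1)] = 1 − 6×56 / (8×63)
  = 1 − 336/504 = 1 − 0.66667 ≈ 0.3333

0.3333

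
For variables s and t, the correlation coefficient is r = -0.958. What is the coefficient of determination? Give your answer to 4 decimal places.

0.9178

r² = (-0.958)² = 0.9178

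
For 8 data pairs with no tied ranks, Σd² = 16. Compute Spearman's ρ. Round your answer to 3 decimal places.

ρ = 1 − 6Σd² / [n(n²−1)] = 1 − 6×16 / (8×63)
  = 1 − 96/504 = 1 − 0.1905 ≈ 0.810

0.810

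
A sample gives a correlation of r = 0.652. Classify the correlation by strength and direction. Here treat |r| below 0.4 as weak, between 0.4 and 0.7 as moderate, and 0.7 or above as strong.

moderate positive

r = 0.652 > 0 so the relationship is positive.
|r| = 0.652, which falls in the moderate range.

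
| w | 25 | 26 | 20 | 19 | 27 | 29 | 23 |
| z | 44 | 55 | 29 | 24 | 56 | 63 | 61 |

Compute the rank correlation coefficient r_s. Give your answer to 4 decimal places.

Rank w: 4, 5, 2, 1, 6, 7, 3
Rank z: 3, 4, 2, 1, 5, 7, 6
d = rank(w) − rank(z): 1, 1, 0, 0, 1, 0, -3; Σd² = 12
ρ = 1 − 6Σd² / [n(n²−1)] = 1 − 6×12 / (7×48) = 1 − 72/336 ≈ 0.7857

0.7857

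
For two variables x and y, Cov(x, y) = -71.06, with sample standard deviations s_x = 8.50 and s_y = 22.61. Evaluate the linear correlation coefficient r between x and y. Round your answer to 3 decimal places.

r = Cov(x,y) / (s_x · s_y) = -71.06 / (8.50 × 22.61)
  = -71.06 / 192.1850 ≈ -0.370

-0.370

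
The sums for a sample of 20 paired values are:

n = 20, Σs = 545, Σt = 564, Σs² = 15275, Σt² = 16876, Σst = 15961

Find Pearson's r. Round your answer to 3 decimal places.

0.923

r = (nΣst − ΣsΣt) / √[(nΣs² − (Σs)²)(nΣt² − (Σt)²)]
Numerator: 20×15961 − 545×564 = 11840
Denominator: √[(305500 − 297025)(337520 − 318096)] = √[8475 × 19424] = 12830.3702
r = 11840 / 12830.3702 ≈ 0.923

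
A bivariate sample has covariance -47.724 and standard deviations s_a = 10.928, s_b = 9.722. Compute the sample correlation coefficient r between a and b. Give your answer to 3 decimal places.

-0.449

r = Cov(a,b) / (s_a · s_b) = -47.724 / (10.928 × 9.722)
  = -47.724 / 106.2420 ≈ -0.449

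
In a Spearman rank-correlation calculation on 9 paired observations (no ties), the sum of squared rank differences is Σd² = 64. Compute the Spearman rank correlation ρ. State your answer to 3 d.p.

ρ = 1 − 6Σd² / [n(n²−1)] = 1 − 6×64 / (9×80)
  = 1 − 384/720 = 1 − 0.5333 ≈ 0.467

0.467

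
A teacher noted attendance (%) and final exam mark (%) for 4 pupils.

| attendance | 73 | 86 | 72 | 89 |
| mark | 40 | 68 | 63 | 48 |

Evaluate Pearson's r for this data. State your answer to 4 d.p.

0.1640

n = 4, Σx = 320, Σy = 219, Σx² = 25830, Σy² = 12497, Σxy = 17576
nΣxy − ΣxΣy = 70304 − 70080 = 224
nΣx² − (Σx)² = 103320 − 102400 = 920; nΣy² − (Σy)² = 49988 − 47961 = 2027
r = 224 / √(920 × 2027) = 224 / 1365.5914 ≈ 0.1640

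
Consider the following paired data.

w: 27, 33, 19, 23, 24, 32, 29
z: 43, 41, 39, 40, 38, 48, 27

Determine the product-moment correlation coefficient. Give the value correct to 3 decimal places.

n = 7, Σw = 187, Σz = 276, Σw² = 5149, Σz² = 11128, Σwz = 7406
nΣwz − ΣwΣz = 51842 − 51612 = 230
nΣw² − (Σw)² = 36043 − 34969 = 1074; nΣz² − (Σz)² = 77896 − 76176 = 1720
r = 230 / √(1074 × 1720) = 230 / 1359.1468 ≈ 0.169

0.169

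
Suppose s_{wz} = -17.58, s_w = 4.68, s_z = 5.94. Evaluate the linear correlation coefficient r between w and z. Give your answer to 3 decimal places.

r = Cov(w,z) / (s_w · s_z) = -17.58 / (4.68 × 5.94)
  = -17.58 / 27.7992 ≈ -0.632

-0.632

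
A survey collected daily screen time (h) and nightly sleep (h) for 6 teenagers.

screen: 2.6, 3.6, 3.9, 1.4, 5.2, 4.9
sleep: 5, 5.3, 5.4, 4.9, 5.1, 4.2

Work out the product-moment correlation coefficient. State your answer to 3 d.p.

-0.178

n = 6, Σx = 21.6, Σy = 29.9, Σx² = 87.94, Σy² = 149.91, Σxy = 107.1
nΣxy − ΣxΣy = 642.6 − 645.84 = -3.24
nΣx² − (Σx)² = 527.64 − 466.56 = 61.08; nΣy² − (Σy)² = 899.46 − 894.01 = 5.45
r = -3.24 / √(61.08 × 5.45) = -3.24 / 18.2452 ≈ -0.178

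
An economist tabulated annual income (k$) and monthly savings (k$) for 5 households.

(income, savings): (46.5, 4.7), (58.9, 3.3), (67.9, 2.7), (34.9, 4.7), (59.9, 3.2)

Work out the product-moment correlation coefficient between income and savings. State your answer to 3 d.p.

n = 5, Σx = 268.1, Σy = 18.6, Σx² = 15047.89, Σy² = 72.6, Σxy = 951.96
nΣxy − ΣxΣy = 4759.8 − 4986.66 = -226.86
nΣx² − (Σx)² = 75239.45 − 71877.61 = 3361.84; nΣy² − (Σy)² = 363 − 345.96 = 17.04
r = -226.86 / √(3361.84 × 17.04) = -226.86 / 239.3444 ≈ -0.948

-0.948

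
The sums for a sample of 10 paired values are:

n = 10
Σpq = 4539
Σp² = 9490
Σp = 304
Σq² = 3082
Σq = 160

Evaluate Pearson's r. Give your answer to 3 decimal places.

r = (nΣpq − ΣpΣq) / √[(nΣp² − (Σp)²)(nΣq² − (Σq)²)]
Numerator: 10×4539 − 304×160 = -3250
Denominator: √[(94900 − 92416)(30820 − 25600)] = √[2484 × 5220] = 3600.8999
r = -3250 / 3600.8999 ≈ -0.903

-0.903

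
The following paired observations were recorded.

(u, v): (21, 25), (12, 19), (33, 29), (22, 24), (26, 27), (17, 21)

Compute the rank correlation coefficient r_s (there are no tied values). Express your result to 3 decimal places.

0.943

Rank u: 3, 1, 6, 4, 5, 2
Rank v: 4, 1, 6, 3, 5, 2
d = rank(u) − rank(v): -1, 0, 0, 1, 0, 0; Σd² = 2
ρ = 1 − 6Σd² / [n(n²−1)] = 1 − 6×2 / (6×35) = 1 − 12/210 ≈ 0.943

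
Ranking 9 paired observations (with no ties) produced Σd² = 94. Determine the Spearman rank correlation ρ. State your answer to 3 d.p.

ρ = 1 − 6Σd² / [n(n²−1)] = 1 − 6×94 / (9×80)
  = 1 − 564/720 = 1 − 0.7833 ≈ 0.217

0.217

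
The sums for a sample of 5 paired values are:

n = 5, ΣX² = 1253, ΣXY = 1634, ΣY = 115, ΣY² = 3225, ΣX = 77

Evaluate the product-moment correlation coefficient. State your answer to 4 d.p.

-0.6939

r = (nΣXY − ΣXΣY) / √[(nΣX² − (ΣX)²)(nΣY² − (ΣY)²)]
Numerator: 5×1634 − 77×115 = -685
Denominator: √[(6265 − 5929)(16125 − 13225)] = √[336 × 2900] = 987.1170
r = -685 / 987.1170 ≈ -0.6939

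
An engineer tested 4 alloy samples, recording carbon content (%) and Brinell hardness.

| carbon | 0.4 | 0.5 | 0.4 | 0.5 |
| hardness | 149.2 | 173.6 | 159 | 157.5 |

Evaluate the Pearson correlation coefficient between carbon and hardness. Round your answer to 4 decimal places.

n = 4, Σx = 1.8, Σy = 639.3, Σx² = 0.82, Σy² = 102484.85, Σxy = 288.83
nΣxy − ΣxΣy = 1155.32 − 1150.74 = 4.58
nΣx² − (Σx)² = 3.28 − 3.24 = 0.04; nΣy² − (Σy)² = 409939.4 − 408704.49 = 1234.91
r = 4.58 / √(0.04 × 1234.91) = 4.58 / 7.0283 ≈ 0.6517

0.6517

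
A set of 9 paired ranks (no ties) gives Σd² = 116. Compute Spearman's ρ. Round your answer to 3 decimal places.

0.033

ρ = 1 − 6Σd² / [n(n²−1)] = 1 − 6×116 / (9×80)
  = 1 − 696/720 = 1 − 0.9667 ≈ 0.033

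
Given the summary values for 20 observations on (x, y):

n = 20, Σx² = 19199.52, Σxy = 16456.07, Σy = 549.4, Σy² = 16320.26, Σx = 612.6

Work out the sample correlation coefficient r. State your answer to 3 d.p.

-0.509

r = (nΣxy − ΣxΣy) / √[(nΣx² − (Σx)²)(nΣy² − (Σy)²)]
Numerator: 20×16456.07 − 612.6×549.4 = -7441.04
Denominator: √[(383990.4 − 375278.76)(326405.2 − 301840.36)] = √[8711.64 × 24564.84] = 14628.7403
r = -7441.04 / 14628.7403 ≈ -0.509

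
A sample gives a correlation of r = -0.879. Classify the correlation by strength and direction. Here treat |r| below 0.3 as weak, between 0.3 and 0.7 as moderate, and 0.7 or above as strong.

r = -0.879 < 0 so the relationship is negative.
|r| = 0.879, which falls in the strong range.

strong negative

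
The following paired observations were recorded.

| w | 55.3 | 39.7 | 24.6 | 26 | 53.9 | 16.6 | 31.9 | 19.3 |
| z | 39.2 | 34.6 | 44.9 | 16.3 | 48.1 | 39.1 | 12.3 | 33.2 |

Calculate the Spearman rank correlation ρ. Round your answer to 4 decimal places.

Rank w: 8, 6, 3, 4, 7, 1, 5, 2
Rank z: 6, 4, 7, 2, 8, 5, 1, 3
d = rank(w) − rank(z): 2, 2, -4, 2, -1, -4, 4, -1; Σd² = 62
ρ = 1 − 6Σd² / [n(n²−1)] = 1 − 6×62 / (8×63) = 1 − 372/504 ≈ 0.2619

0.2619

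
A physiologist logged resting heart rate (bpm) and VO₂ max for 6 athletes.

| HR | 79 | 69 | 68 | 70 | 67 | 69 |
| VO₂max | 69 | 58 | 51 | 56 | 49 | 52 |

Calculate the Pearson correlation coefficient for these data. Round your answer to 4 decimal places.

n = 6, Σx = 422, Σy = 335, Σx² = 29776, Σy² = 18967, Σxy = 23712
nΣxy − ΣxΣy = 142272 − 141370 = 902
nΣx² − (Σx)² = 178656 − 178084 = 572; nΣy² − (Σy)² = 113802 − 112225 = 1577
r = 902 / √(572 × 1577) = 902 / 949.7600 ≈ 0.9497

0.9497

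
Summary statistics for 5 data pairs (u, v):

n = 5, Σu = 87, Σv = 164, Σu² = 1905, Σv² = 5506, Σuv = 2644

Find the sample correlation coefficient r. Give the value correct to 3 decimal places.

-0.941

r = (nΣuv − ΣuΣv) / √[(nΣu² − (Σu)²)(nΣv² − (Σv)²)]
Numerator: 5×2644 − 87×164 = -1048
Denominator: √[(9525 − 7569)(27530 − 26896)] = √[1956 × 634] = 1113.5996
r = -1048 / 1113.5996 ≈ -0.941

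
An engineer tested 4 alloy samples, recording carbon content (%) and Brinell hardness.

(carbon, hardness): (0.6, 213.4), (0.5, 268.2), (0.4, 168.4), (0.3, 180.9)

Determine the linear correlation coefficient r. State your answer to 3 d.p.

n = 4, Σx = 1.8, Σy = 830.9, Σx² = 0.86, Σy² = 178554.17, Σxy = 383.77
nΣxy − ΣxΣy = 1535.08 − 1495.62 = 39.46
nΣx² − (Σx)² = 3.44 − 3.24 = 0.2; nΣy² − (Σy)² = 714216.68 − 690394.81 = 23821.87
r = 39.46 / √(0.2 × 23821.87) = 39.46 / 69.0244 ≈ 0.572

0.572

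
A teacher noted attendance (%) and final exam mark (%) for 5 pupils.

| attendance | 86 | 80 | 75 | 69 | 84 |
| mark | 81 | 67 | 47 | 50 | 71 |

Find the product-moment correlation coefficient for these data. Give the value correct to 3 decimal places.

0.916

n = 5, Σx = 394, Σy = 316, Σx² = 31238, Σy² = 20800, Σxy = 25265
nΣxy − ΣxΣy = 126325 − 124504 = 1821
nΣx² − (Σx)² = 156190 − 155236 = 954; nΣy² − (Σy)² = 104000 − 99856 = 4144
r = 1821 / √(954 × 4144) = 1821 / 1988.3098 ≈ 0.916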